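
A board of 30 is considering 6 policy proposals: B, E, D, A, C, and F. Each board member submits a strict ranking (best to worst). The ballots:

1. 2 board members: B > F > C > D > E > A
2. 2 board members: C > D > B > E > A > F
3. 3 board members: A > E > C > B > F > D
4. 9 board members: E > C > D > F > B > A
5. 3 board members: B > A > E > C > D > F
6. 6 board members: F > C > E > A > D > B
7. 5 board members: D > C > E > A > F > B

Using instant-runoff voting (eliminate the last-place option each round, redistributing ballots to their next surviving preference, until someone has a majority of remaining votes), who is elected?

E

Round 1: B 5, E 9, D 5, A 3, C 2, F 6. Eliminate C.
Round 2: B 5, E 9, D 7, A 3, F 6. Eliminate A.
Round 3: B 5, E 12, D 7, F 6. Eliminate B.
Round 4: E 15, D 7, F 8. Eliminate D.
Round 5: E 22, F 8. E has a majority.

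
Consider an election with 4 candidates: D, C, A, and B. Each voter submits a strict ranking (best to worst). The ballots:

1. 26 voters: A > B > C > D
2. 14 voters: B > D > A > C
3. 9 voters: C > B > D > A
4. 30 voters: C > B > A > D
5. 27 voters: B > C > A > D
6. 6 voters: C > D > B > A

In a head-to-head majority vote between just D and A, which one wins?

Voters preferring D to A: 29; preferring A to D: 83.
A wins the head-to-head.

A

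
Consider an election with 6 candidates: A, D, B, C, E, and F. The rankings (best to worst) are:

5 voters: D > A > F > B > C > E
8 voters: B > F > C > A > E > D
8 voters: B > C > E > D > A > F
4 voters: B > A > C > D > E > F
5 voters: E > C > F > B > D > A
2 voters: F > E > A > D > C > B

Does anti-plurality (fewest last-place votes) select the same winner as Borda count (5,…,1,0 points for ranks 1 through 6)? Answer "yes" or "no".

no

Anti-plurality — last-place votes: A 5, D 8, B 2, C 0, E 5, F 12. Winner: C.
Borda — scores: A 66, D 58, B 120, C 95, E 69, F 72. Winner: B.
The two methods disagree.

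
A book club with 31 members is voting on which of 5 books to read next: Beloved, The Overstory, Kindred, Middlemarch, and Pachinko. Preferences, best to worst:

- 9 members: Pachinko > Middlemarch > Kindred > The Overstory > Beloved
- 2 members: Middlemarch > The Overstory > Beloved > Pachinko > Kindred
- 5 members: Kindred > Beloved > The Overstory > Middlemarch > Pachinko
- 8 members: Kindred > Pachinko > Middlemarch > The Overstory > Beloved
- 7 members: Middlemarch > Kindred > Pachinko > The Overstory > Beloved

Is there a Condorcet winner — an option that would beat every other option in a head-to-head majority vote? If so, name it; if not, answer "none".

none

Checking pairwise contests:
The Overstory beats Beloved 26–5.
Kindred beats The Overstory 29–2.
Middlemarch beats Kindred 18–13.
Pachinko beats Middlemarch 17–14.
Kindred beats Pachinko 20–11.
Every option loses at least one head-to-head, so there is no Condorcet winner.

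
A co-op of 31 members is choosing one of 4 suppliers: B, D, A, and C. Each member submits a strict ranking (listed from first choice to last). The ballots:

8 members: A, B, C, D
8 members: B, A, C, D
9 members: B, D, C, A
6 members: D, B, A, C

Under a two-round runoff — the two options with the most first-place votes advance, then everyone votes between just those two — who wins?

B

Round 1 first-place votes: B 17, D 6, A 8, C 0.
B and A advance.
Runoff: B is preferred to A by 23 voters; A by 8.
B wins the runoff.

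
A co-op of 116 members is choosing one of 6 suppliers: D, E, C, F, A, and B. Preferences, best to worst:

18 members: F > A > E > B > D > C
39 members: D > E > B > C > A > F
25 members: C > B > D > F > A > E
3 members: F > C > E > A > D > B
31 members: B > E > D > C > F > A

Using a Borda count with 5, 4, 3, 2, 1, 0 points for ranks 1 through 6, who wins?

B

D: 18·1 + 39·5 + 25·3 + 3·1 + 31·3 = 384
E: 18·3 + 39·4 + 25·0 + 3·3 + 31·4 = 343
C: 18·0 + 39·2 + 25·5 + 3·4 + 31·2 = 277
F: 18·5 + 39·0 + 25·2 + 3·5 + 31·1 = 186
A: 18·4 + 39·1 + 25·1 + 3·2 + 31·0 = 142
B: 18·2 + 39·3 + 25·4 + 3·0 + 31·5 = 408
B has the highest Borda score (408).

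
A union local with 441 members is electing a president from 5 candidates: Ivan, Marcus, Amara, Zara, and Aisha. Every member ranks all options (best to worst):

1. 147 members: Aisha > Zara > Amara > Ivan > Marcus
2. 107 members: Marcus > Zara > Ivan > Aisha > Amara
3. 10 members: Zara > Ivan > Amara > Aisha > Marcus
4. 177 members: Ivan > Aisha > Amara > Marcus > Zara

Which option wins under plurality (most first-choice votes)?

First-place votes: Ivan 177, Marcus 107, Amara 0, Zara 10, Aisha 147.
Ivan has the most first-place votes.

Ivan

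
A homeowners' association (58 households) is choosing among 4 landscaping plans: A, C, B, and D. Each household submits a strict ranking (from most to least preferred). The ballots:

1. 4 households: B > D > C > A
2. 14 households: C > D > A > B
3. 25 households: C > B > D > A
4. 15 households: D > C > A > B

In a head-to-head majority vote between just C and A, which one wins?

C

Voters preferring C to A: 58; preferring A to C: 0.
C wins the head-to-head.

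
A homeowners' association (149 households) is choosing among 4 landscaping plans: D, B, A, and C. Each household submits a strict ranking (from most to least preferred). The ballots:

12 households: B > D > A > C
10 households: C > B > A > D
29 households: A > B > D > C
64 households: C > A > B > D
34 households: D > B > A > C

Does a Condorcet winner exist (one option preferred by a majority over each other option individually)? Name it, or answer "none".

A

A vs D: 103–46 for A.
A vs B: 93–56 for A.
A vs C: 75–74 for A.
A beats every other option head-to-head.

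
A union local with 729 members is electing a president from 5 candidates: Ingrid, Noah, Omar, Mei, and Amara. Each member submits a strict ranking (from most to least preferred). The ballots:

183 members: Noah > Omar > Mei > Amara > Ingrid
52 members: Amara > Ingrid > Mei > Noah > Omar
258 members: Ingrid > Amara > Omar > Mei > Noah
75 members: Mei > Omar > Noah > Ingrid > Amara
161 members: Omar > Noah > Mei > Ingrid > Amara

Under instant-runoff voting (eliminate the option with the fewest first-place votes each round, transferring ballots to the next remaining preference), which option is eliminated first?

Amara

Round 1: Ingrid 258, Noah 183, Omar 161, Mei 75, Amara 52. Eliminate Amara.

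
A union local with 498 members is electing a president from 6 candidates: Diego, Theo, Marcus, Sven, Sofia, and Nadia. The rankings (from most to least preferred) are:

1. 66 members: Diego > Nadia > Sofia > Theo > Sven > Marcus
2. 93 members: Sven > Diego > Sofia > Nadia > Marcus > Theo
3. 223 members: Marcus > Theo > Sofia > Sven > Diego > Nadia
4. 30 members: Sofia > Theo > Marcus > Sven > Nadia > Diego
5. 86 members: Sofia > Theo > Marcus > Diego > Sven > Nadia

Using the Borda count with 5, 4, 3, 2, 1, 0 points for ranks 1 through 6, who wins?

Sofia

Diego: 66·5 + 93·4 + 223·1 + 30·0 + 86·2 = 1097
Theo: 66·2 + 93·0 + 223·4 + 30·4 + 86·4 = 1488
Marcus: 66·0 + 93·1 + 223·5 + 30·3 + 86·3 = 1556
Sven: 66·1 + 93·5 + 223·2 + 30·2 + 86·1 = 1123
Sofia: 66·3 + 93·3 + 223·3 + 30·5 + 86·5 = 1726
Nadia: 66·4 + 93·2 + 223·0 + 30·1 + 86·0 = 480
Sofia has the highest Borda score (1726).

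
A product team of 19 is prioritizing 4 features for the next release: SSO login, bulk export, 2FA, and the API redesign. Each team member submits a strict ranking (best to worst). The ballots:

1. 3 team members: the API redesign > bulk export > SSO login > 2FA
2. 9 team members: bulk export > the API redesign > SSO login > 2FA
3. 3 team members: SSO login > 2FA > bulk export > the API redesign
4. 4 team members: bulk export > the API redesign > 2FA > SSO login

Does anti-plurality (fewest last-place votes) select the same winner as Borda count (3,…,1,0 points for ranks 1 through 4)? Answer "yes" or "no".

Anti-plurality — last-place votes: SSO login 4, bulk export 0, 2FA 12, the API redesign 3. Winner: bulk export.
Borda — scores: SSO login 21, bulk export 48, 2FA 10, the API redesign 35. Winner: bulk export.
The two methods agree.

yes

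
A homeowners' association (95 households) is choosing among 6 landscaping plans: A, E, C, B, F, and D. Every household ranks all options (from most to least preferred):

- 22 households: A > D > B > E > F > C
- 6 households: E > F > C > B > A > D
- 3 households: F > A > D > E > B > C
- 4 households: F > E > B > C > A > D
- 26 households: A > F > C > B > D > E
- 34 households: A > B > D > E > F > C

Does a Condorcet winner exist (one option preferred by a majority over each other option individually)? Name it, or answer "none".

A vs E: 85–10 for A.
A vs C: 85–10 for A.
A vs B: 85–10 for A.
A vs F: 82–13 for A.
A vs D: 95–0 for A.
A beats every other option head-to-head.

A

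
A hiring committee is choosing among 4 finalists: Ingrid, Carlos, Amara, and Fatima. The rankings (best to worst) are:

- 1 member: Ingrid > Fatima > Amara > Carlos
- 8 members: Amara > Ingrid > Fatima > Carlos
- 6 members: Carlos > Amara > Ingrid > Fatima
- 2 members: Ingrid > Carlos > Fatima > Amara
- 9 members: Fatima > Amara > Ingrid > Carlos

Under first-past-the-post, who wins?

First-place votes: Ingrid 3, Carlos 6, Amara 8, Fatima 9.
Fatima has the most first-place votes.

Fatima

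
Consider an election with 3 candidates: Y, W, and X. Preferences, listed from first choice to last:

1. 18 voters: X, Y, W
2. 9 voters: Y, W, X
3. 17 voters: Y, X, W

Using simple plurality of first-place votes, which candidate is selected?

Y

First-place votes: Y 26, W 0, X 18.
Y has the most first-place votes.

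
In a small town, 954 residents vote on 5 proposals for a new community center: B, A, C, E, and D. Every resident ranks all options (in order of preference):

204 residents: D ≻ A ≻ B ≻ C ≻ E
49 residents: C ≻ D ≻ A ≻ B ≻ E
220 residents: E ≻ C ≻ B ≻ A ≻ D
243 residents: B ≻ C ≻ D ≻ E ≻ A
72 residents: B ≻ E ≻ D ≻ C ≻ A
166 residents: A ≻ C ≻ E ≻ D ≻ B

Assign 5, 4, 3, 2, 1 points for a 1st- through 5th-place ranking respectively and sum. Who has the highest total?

B: 204·3 + 49·2 + 220·3 + 243·5 + 72·5 + 166·1 = 3111
A: 204·4 + 49·3 + 220·2 + 243·1 + 72·1 + 166·5 = 2548
C: 204·2 + 49·5 + 220·4 + 243·4 + 72·2 + 166·4 = 3313
E: 204·1 + 49·1 + 220·5 + 243·2 + 72·4 + 166·3 = 2625
D: 204·5 + 49·4 + 220·1 + 243·3 + 72·3 + 166·2 = 2713
C has the highest Borda score (3313).

C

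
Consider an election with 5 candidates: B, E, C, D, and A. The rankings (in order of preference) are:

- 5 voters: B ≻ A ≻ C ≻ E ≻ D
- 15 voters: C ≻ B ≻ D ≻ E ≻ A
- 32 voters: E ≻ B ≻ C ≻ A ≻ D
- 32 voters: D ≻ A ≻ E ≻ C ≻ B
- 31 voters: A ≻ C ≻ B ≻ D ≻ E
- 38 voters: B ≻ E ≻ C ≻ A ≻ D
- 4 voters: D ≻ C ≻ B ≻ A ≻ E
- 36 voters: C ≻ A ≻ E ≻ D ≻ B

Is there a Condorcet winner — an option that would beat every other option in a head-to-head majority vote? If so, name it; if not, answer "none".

none

Checking pairwise contests:
E beats B 100–93.
A beats E 108–85.
E beats C 102–91.
B beats D 121–72.
C beats A 125–68.
Every option loses at least one head-to-head, so there is no Condorcet winner.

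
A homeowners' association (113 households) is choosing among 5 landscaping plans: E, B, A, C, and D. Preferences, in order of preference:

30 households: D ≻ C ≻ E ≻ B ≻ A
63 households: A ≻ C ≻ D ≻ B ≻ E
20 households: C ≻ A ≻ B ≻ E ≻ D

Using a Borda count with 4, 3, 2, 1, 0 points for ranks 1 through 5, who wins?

C

E: 30·2 + 63·0 + 20·1 = 80
B: 30·1 + 63·1 + 20·2 = 133
A: 30·0 + 63·4 + 20·3 = 312
C: 30·3 + 63·3 + 20·4 = 359
D: 30·4 + 63·2 + 20·0 = 246
C has the highest Borda score (359).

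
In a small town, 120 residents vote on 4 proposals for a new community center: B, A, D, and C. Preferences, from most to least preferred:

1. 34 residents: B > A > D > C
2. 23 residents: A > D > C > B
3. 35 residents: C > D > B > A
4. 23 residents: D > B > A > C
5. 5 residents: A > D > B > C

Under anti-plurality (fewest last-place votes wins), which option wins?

D

Last-place votes: B 23, A 35, D 0, C 62.
D is ranked last by the fewest voters, so D wins.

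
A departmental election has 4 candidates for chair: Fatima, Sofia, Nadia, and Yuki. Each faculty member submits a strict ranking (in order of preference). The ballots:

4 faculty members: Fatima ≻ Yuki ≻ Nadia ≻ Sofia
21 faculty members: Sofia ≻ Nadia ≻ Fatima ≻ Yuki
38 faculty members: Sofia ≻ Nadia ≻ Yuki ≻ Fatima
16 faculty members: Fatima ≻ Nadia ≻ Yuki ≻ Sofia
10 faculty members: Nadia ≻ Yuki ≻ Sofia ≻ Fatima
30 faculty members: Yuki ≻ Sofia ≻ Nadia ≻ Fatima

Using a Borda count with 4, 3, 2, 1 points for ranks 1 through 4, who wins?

Sofia

Fatima: 4·4 + 21·2 + 38·1 + 16·4 + 10·1 + 30·1 = 200
Sofia: 4·1 + 21·4 + 38·4 + 16·1 + 10·2 + 30·3 = 366
Nadia: 4·2 + 21·3 + 38·3 + 16·3 + 10·4 + 30·2 = 333
Yuki: 4·3 + 21·1 + 38·2 + 16·2 + 10·3 + 30·4 = 291
Sofia has the highest Borda score (366).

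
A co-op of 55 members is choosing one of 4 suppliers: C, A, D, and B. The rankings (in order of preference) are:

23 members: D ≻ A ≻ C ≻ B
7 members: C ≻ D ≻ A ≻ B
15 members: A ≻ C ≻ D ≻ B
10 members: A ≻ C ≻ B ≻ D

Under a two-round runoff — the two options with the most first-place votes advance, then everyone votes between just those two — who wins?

Round 1 first-place votes: C 7, A 25, D 23, B 0.
A and D advance.
Runoff: A is preferred to D by 25 voters; D by 30.
D wins the runoff.

D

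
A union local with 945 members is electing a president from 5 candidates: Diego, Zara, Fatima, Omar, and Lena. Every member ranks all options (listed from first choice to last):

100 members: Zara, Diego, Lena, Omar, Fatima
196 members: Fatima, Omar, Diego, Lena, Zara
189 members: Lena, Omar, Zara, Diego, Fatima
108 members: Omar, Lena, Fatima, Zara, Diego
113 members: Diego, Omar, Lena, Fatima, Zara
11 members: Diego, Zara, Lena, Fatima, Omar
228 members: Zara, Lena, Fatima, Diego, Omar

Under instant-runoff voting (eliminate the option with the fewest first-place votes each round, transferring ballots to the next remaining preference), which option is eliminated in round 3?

Round 1: Diego 124, Zara 328, Fatima 196, Omar 108, Lena 189. Eliminate Omar.
Round 2: Diego 124, Zara 328, Fatima 196, Lena 297. Eliminate Diego.
Round 3: Zara 339, Fatima 196, Lena 410. Eliminate Fatima.

Fatima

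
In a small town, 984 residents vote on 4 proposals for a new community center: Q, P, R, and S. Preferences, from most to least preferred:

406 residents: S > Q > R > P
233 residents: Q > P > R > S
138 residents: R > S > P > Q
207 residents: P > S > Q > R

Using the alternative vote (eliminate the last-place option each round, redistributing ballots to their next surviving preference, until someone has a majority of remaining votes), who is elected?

S

Round 1: Q 233, P 207, R 138, S 406. Eliminate R.
Round 2: Q 233, P 207, S 544. S has a majority.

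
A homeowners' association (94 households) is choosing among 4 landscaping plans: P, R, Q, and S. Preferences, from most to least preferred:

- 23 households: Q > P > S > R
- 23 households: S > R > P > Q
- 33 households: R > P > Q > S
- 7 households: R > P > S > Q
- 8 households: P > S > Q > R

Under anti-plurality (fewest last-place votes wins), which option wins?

P

Last-place votes: P 0, R 31, Q 30, S 33.
P is ranked last by the fewest voters, so P wins.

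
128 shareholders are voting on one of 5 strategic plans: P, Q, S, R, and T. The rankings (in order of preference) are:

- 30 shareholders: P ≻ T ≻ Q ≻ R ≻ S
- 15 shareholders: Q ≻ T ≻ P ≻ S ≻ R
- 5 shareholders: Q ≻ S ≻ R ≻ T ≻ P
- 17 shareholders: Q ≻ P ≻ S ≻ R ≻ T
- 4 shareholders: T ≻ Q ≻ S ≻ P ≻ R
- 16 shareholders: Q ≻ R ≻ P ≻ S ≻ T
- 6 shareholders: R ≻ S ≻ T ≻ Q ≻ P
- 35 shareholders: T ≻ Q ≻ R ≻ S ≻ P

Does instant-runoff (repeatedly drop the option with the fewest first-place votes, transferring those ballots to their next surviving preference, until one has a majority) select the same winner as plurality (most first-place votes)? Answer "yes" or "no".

no

Instant-runoff — R1 P 30, Q 53, S 0, R 6, T 39 (S out); R2 P 30, Q 53, R 6, T 39 (R out); R3 P 30, Q 53, T 45 (P out); R4 Q 53, T 75 (T winner). Winner: T.
Plurality — first-place votes: P 30, Q 53, S 0, R 6, T 39. Winner: Q.
The two methods disagree.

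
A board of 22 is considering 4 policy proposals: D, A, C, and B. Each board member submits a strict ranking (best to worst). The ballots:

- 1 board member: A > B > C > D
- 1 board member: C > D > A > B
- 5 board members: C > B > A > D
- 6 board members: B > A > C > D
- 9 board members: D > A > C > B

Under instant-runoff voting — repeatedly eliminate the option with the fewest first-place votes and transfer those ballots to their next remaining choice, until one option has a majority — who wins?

Round 1: D 9, A 1, C 6, B 6. Eliminate A.
Round 2: D 9, C 6, B 7. Eliminate C.
Round 3: D 10, B 12. B has a majority.

B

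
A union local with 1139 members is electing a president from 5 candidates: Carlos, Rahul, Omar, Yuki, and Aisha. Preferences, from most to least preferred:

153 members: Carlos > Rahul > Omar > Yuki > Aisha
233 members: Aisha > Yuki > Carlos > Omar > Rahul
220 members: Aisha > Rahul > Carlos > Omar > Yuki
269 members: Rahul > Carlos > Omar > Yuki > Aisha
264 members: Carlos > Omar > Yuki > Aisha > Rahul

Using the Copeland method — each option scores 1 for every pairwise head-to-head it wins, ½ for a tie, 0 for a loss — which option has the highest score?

Carlos

Carlos: beats Rahul, Omar, Yuki, and Aisha → score 4.
Rahul: beats Omar and Yuki; loses to Carlos and Aisha → score 2.
Omar: beats Yuki and Aisha; loses to Carlos and Rahul → score 2.
Yuki: beats Aisha; loses to Carlos, Rahul, and Omar → score 1.
Aisha: beats Rahul; loses to Carlos, Omar, and Yuki → score 1.
Carlos has the best pairwise record.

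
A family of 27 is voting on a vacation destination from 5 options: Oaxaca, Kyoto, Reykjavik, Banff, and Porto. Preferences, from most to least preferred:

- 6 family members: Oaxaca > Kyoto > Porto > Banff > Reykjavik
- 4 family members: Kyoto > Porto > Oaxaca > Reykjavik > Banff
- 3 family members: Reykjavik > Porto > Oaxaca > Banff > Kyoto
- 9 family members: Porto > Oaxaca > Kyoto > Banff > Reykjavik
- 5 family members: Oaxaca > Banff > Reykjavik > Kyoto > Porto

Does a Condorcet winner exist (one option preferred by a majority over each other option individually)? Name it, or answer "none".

Checking pairwise contests:
Porto beats Oaxaca 16–11.
Oaxaca beats Kyoto 23–4.
Oaxaca beats Reykjavik 24–3.
Oaxaca beats Banff 27–0.
Kyoto beats Porto 15–12.
Every option loses at least one head-to-head, so there is no Condorcet winner.

none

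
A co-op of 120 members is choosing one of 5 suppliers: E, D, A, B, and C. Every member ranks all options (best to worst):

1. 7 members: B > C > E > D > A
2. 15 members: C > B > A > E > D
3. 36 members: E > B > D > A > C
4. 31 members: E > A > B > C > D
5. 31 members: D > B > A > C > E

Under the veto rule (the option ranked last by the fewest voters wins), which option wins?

B

Last-place votes: E 31, D 46, A 7, B 0, C 36.
B is ranked last by the fewest voters, so B wins.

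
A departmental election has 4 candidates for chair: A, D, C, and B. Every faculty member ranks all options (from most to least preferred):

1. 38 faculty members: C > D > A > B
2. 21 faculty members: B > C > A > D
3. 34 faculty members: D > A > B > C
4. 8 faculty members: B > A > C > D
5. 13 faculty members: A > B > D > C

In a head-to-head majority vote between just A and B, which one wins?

A

Voters preferring A to B: 85; preferring B to A: 29.
A wins the head-to-head.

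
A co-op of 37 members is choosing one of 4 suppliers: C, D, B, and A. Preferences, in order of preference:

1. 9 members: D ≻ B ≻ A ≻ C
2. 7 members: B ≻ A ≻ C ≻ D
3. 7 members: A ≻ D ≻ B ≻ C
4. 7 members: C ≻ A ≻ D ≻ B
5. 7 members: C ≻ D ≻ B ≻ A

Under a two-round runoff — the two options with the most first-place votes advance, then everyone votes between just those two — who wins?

Round 1 first-place votes: C 14, D 9, B 7, A 7.
C and D advance.
Runoff: C is preferred to D by 21 voters; D by 16.
C wins the runoff.

C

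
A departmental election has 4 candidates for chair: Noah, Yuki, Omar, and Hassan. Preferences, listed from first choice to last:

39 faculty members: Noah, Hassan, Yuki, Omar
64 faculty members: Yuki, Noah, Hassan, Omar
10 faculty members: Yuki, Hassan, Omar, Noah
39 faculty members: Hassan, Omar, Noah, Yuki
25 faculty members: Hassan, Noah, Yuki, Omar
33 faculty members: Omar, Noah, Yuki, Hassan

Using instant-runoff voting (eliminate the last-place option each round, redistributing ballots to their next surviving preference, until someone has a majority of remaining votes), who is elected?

Round 1: Noah 39, Yuki 74, Omar 33, Hassan 64. Eliminate Omar.
Round 2: Noah 72, Yuki 74, Hassan 64. Eliminate Hassan.
Round 3: Noah 136, Yuki 74. Noah has a majority.

Noah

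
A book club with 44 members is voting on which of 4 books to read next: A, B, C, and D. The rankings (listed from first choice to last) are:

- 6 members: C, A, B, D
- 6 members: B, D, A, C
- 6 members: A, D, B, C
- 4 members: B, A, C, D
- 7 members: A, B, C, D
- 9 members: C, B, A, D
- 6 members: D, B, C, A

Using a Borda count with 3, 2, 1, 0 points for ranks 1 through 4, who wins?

A: 6·2 + 6·1 + 6·3 + 4·2 + 7·3 + 9·1 + 6·0 = 74
B: 6·1 + 6·3 + 6·1 + 4·3 + 7·2 + 9·2 + 6·2 = 86
C: 6·3 + 6·0 + 6·0 + 4·1 + 7·1 + 9·3 + 6·1 = 62
D: 6·0 + 6·2 + 6·2 + 4·0 + 7·0 + 9·0 + 6·3 = 42
B has the highest Borda score (86).

B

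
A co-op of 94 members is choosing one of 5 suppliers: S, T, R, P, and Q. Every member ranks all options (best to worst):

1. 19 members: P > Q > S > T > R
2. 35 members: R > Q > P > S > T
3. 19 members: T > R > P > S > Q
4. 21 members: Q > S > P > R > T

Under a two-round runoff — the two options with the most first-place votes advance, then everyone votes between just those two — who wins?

R

Round 1 first-place votes: S 0, T 19, R 35, P 19, Q 21.
R and Q advance.
Runoff: R is preferred to Q by 54 voters; Q by 40.
R wins the runoff.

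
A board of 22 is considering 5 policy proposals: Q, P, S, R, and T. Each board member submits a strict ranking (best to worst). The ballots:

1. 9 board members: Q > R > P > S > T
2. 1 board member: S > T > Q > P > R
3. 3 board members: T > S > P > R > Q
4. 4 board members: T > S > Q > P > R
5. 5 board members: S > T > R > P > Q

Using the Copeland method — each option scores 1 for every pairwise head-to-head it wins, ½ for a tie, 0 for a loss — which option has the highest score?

Q: beats P and R; loses to S and T → score 2.
P: loses to Q, S, R, and T → score 0.
S: beats Q, P, R, and T → score 4.
R: beats P; loses to Q, S, and T → score 1.
T: beats Q, P, and R; loses to S → score 3.
S has the best pairwise record.

S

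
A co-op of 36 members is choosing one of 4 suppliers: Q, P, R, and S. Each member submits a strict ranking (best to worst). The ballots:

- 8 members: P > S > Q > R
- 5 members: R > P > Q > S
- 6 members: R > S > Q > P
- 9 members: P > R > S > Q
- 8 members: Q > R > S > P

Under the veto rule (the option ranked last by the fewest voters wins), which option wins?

Last-place votes: Q 9, P 14, R 8, S 5.
S is ranked last by the fewest voters, so S wins.

S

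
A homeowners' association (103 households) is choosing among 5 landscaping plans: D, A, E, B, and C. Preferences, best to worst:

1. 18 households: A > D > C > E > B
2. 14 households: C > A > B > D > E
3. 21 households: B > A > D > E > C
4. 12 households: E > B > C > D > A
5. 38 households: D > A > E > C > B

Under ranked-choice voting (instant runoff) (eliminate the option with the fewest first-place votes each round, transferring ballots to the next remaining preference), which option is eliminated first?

Round 1: D 38, A 18, E 12, B 21, C 14. Eliminate E.

E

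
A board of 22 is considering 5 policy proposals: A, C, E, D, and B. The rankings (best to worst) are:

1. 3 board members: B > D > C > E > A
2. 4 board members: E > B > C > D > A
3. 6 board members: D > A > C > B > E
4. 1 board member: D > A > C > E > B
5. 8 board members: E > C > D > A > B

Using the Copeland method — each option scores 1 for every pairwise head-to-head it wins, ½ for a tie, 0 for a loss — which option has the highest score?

E

A: beats B; loses to C, E, and D → score 1.
C: beats A, D, and B; loses to E → score 3.
E: beats A, C, D, and B → score 4.
D: beats A and B; loses to C and E → score 2.
B: loses to A, C, E, and D → score 0.
E has the best pairwise record.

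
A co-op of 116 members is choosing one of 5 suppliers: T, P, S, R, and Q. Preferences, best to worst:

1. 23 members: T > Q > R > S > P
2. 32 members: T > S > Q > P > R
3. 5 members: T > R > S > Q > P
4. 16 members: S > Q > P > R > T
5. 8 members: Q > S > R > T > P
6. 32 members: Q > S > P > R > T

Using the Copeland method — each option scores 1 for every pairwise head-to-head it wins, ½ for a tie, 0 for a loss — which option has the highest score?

T: beats P, S, R, and Q → score 4.
P: beats R; loses to T, S, and Q → score 1.
S: beats P and R; loses to T and Q → score 2.
R: loses to T, P, S, and Q → score 0.
Q: beats P, S, and R; loses to T → score 3.
T has the best pairwise record.

T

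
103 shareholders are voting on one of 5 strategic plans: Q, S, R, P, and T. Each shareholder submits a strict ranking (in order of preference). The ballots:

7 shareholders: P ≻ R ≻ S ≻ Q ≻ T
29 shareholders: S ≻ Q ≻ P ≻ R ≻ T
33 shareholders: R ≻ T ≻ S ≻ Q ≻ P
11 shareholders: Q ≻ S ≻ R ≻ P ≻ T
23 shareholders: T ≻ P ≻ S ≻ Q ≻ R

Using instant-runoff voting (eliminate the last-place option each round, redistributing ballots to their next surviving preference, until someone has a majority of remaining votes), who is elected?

Round 1: Q 11, S 29, R 33, P 7, T 23. Eliminate P.
Round 2: Q 11, S 29, R 40, T 23. Eliminate Q.
Round 3: S 40, R 40, T 23. Eliminate T.
Round 4: S 63, R 40. S has a majority.

S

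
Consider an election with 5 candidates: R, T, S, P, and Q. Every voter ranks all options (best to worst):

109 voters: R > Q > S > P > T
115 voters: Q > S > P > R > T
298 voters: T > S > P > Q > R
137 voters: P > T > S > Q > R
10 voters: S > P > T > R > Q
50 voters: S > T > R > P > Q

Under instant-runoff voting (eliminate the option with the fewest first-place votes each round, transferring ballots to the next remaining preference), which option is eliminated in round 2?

Round 1: R 109, T 298, S 60, P 137, Q 115. Eliminate S.
Round 2: R 109, T 348, P 147, Q 115. Eliminate R.

R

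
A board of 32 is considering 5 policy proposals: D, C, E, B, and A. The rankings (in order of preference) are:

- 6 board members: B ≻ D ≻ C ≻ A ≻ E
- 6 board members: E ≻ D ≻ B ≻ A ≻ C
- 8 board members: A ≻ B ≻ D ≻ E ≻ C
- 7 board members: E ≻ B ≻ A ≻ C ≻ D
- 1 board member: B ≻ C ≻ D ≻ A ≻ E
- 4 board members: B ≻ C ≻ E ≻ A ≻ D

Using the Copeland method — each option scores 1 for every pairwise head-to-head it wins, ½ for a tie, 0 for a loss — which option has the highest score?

D: beats C; loses to E, B, and A → score 1.
C: loses to D, E, B, and A → score 0.
E: beats D, C, and A; loses to B → score 3.
B: beats D, C, E, and A → score 4.
A: beats D and C; loses to E and B → score 2.
B has the best pairwise record.

B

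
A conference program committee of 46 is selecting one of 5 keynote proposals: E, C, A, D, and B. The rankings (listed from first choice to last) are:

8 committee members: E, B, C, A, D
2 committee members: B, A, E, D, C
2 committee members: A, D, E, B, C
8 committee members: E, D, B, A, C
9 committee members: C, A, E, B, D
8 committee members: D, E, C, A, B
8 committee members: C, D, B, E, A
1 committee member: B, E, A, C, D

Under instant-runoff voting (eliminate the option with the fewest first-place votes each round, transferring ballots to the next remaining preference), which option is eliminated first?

Round 1: E 16, C 17, A 2, D 8, B 3. Eliminate A.

A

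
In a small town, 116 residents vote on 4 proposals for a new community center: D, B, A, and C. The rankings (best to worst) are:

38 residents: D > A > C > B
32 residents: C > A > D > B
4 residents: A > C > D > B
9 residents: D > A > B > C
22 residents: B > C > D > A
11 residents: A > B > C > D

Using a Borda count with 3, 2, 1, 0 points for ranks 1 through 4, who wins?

D: 38·3 + 32·1 + 4·1 + 9·3 + 22·1 + 11·0 = 199
B: 38·0 + 32·0 + 4·0 + 9·1 + 22·3 + 11·2 = 97
A: 38·2 + 32·2 + 4·3 + 9·2 + 22·0 + 11·3 = 203
C: 38·1 + 32·3 + 4·2 + 9·0 + 22·2 + 11·1 = 197
A has the highest Borda score (203).

A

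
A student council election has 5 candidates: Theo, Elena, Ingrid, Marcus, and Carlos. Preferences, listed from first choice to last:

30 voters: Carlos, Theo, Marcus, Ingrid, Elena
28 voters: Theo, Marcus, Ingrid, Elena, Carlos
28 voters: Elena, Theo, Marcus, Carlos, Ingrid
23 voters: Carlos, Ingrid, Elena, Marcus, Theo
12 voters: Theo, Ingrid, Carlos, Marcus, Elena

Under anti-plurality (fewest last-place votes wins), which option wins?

Marcus

Last-place votes: Theo 23, Elena 42, Ingrid 28, Marcus 0, Carlos 28.
Marcus is ranked last by the fewest voters, so Marcus wins.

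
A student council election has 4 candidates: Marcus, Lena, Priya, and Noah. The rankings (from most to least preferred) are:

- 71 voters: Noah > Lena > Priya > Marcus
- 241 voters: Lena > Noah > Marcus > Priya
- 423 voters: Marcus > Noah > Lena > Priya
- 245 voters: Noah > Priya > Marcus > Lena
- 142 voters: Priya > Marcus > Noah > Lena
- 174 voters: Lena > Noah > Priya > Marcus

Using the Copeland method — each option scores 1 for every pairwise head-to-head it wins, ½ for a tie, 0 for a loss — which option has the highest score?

Noah

Marcus: beats Lena and Priya; loses to Noah → score 2.
Lena: beats Priya; loses to Marcus and Noah → score 1.
Priya: loses to Marcus, Lena, and Noah → score 0.
Noah: beats Marcus, Lena, and Priya → score 3.
Noah has the best pairwise record.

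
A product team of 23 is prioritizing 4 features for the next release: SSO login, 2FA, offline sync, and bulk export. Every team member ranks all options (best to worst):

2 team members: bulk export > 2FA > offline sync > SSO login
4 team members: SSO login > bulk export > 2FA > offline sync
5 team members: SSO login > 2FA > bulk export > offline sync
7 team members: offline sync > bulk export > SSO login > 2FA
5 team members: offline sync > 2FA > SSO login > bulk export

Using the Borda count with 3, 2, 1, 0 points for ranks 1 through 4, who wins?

SSO login

SSO login: 2·0 + 4·3 + 5·3 + 7·1 + 5·1 = 39
2FA: 2·2 + 4·1 + 5·2 + 7·0 + 5·2 = 28
offline sync: 2·1 + 4·0 + 5·0 + 7·3 + 5·3 = 38
bulk export: 2·3 + 4·2 + 5·1 + 7·2 + 5·0 = 33
SSO login has the highest Borda score (39).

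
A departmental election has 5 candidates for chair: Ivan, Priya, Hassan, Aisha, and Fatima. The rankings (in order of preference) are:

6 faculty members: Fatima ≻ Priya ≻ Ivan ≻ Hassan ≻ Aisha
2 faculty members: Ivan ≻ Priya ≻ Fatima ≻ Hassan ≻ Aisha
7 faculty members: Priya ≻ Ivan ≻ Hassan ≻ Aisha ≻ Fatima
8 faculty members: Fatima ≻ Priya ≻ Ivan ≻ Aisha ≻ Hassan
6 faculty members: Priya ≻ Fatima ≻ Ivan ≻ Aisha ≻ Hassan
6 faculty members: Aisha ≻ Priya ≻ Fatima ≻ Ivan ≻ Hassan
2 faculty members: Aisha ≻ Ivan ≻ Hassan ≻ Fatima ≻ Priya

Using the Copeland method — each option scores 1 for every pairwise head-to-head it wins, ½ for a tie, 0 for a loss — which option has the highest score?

Ivan: beats Hassan and Aisha; loses to Priya and Fatima → score 2.
Priya: beats Ivan, Hassan, Aisha, and Fatima → score 4.
Hassan: loses to Ivan, Priya, Aisha, and Fatima → score 0.
Aisha: beats Hassan; loses to Ivan, Priya, and Fatima → score 1.
Fatima: beats Ivan, Hassan, and Aisha; loses to Priya → score 3.
Priya has the best pairwise record.

Priya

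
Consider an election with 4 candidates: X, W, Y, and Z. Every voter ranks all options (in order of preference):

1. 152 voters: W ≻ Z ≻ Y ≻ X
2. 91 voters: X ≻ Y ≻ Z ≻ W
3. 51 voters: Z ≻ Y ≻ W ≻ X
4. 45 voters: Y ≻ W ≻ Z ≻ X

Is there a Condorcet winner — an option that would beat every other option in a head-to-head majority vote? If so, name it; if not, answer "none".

Checking pairwise contests:
W beats X 248–91.
Y beats W 187–152.
Z beats Y 203–136.
W beats Z 197–142.
Every option loses at least one head-to-head, so there is no Condorcet winner.

none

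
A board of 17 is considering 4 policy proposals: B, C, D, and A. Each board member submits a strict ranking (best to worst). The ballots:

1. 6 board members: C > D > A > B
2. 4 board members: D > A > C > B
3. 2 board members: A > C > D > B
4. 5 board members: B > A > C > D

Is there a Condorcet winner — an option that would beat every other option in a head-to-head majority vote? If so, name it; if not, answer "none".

Checking pairwise contests:
C beats B 12–5.
A beats C 11–6.
C beats D 13–4.
D beats A 10–7.
Every option loses at least one head-to-head, so there is no Condorcet winner.

none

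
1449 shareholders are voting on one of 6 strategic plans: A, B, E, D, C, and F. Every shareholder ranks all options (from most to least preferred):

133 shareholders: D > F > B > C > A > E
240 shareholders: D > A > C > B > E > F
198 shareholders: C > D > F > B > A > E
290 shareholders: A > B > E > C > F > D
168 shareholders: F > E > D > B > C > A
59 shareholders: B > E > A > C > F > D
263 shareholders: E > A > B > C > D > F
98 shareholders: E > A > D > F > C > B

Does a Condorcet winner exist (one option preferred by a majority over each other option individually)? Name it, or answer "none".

Checking pairwise contests:
D beats A 739–710.
A beats B 891–558.
A beats E 861–588.
E beats D 878–571.
A beats C 950–499.
A beats F 950–499.
Every option loses at least one head-to-head, so there is no Condorcet winner.

none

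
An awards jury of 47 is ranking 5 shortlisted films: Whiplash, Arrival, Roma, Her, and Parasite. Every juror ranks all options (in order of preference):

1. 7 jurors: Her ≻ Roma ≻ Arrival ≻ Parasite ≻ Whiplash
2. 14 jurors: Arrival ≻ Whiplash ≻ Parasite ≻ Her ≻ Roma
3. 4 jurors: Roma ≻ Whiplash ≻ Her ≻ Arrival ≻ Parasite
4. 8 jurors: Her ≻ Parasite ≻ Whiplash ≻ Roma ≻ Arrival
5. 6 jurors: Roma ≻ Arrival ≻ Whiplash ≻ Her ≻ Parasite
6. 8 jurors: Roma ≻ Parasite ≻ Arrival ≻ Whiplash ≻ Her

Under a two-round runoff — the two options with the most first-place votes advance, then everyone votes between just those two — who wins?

Her

Round 1 first-place votes: Whiplash 0, Arrival 14, Roma 18, Her 15, Parasite 0.
Roma and Her advance.
Runoff: Roma is preferred to Her by 18 voters; Her by 29.
Her wins the runoff.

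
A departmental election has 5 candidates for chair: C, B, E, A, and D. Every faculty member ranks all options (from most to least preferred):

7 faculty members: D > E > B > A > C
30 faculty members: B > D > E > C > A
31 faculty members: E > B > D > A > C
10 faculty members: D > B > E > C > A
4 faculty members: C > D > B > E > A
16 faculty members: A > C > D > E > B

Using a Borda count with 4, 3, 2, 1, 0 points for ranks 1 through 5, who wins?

B

C: 7·0 + 30·1 + 31·0 + 10·1 + 4·4 + 16·3 = 104
B: 7·2 + 30·4 + 31·3 + 10·3 + 4·2 + 16·0 = 265
E: 7·3 + 30·2 + 31·4 + 10·2 + 4·1 + 16·1 = 245
A: 7·1 + 30·0 + 31·1 + 10·0 + 4·0 + 16·4 = 102
D: 7·4 + 30·3 + 31·2 + 10·4 + 4·3 + 16·2 = 264
B has the highest Borda score (265).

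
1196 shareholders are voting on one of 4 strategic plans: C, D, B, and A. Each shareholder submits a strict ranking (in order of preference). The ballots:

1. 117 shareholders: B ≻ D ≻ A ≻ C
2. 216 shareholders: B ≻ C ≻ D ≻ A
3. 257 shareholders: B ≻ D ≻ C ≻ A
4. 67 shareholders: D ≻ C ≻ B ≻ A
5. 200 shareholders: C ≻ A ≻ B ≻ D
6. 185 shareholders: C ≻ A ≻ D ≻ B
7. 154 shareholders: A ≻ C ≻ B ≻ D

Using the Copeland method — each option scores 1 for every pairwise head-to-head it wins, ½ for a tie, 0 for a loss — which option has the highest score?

C

C: beats D, B, and A → score 3.
D: beats A; loses to C and B → score 1.
B: beats D and A; loses to C → score 2.
A: loses to C, D, and B → score 0.
C has the best pairwise record.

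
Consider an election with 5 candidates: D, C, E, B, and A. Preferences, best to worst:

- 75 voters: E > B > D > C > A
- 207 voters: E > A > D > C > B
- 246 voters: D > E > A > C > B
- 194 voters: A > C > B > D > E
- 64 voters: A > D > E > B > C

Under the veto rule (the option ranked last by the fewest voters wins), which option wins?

Last-place votes: D 0, C 64, E 194, B 453, A 75.
D is ranked last by the fewest voters, so D wins.

D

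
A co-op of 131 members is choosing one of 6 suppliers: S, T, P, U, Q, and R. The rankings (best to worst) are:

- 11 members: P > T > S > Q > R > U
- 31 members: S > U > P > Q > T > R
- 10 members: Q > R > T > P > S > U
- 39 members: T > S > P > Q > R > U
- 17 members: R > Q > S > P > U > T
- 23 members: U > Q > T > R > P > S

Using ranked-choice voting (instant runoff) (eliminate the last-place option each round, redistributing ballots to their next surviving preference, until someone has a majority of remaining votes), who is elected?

Round 1: S 31, T 39, P 11, U 23, Q 10, R 17. Eliminate Q.
Round 2: S 31, T 39, P 11, U 23, R 27. Eliminate P.
Round 3: S 31, T 50, U 23, R 27. Eliminate U.
Round 4: S 31, T 73, R 27. T has a majority.

T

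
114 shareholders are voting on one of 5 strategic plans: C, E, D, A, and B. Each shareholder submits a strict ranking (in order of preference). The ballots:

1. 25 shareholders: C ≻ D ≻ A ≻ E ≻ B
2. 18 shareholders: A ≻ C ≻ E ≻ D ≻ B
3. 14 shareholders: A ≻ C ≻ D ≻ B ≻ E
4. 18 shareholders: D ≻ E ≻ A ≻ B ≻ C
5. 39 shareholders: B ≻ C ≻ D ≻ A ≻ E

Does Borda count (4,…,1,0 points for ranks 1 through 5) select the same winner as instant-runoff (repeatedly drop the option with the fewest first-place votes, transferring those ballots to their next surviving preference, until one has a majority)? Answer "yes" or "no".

no

Borda — scores: C 313, E 115, D 271, A 253, B 188. Winner: C.
Instant-runoff — R1 C 25, E 0, D 18, A 32, B 39 (E out); R2 C 25, D 18, A 32, B 39 (D out); R3 C 25, A 50, B 39 (C out); R4 A 75, B 39 (A winner). Winner: A.
The two methods disagree.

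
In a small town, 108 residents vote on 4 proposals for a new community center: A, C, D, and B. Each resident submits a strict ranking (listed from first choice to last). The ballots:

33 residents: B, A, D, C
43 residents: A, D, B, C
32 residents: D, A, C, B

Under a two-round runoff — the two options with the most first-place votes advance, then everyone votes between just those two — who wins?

A

Round 1 first-place votes: A 43, C 0, D 32, B 33.
A and B advance.
Runoff: A is preferred to B by 75 voters; B by 33.
A wins the runoff.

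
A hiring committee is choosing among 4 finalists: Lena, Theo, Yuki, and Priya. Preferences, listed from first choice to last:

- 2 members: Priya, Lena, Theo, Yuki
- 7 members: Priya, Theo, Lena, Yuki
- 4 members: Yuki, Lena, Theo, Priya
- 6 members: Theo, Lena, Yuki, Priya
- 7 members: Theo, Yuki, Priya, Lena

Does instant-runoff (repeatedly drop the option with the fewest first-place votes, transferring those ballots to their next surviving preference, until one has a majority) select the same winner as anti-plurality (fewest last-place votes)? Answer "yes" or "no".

yes

Instant-runoff — R1 Lena 0, Theo 13, Yuki 4, Priya 9 (Lena out); R2 Theo 13, Yuki 4, Priya 9 (Yuki out); R3 Theo 17, Priya 9 (Theo winner). Winner: Theo.
Anti-plurality — last-place votes: Lena 7, Theo 0, Yuki 9, Priya 10. Winner: Theo.
The two methods agree.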